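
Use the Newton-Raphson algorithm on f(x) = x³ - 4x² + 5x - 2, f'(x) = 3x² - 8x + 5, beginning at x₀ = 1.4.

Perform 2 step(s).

f(x) = x³ - 4x² + 5x - 2
f'(x) = 3x² - 8x + 5
x₀ = 1.4

Newton-Raphson formula: x_{n+1} = x_n - f(x_n)/f'(x_n)

Iteration 1:
  f(1.400000) = -0.096000
  f'(1.400000) = -0.320000
  x_1 = 1.400000 - (-0.096000)/(-0.320000) = 1.100000
Iteration 2:
  f(1.100000) = -0.009000
  f'(1.100000) = -0.170000
  x_2 = 1.100000 - (-0.009000)/(-0.170000) = 1.047059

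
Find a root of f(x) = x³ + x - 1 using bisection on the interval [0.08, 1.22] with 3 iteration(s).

f(x) = x³ + x - 1
Initial interval: [0.08, 1.22]

Iteration 1:
  c_1 = (0.080000 + 1.220000)/2 = 0.650000
  f(c_1) = f(0.650000) = -0.075375
  f(a) × f(c) ≥ 0, new interval: [0.650000, 1.220000]
Iteration 2:
  c_2 = (0.650000 + 1.220000)/2 = 0.935000
  f(c_2) = f(0.935000) = 0.752400
  f(a) × f(c) < 0, new interval: [0.650000, 0.935000]
Iteration 3:
  c_3 = (0.650000 + 0.935000)/2 = 0.792500
  f(c_3) = f(0.792500) = 0.290235
  f(a) × f(c) < 0, new interval: [0.650000, 0.792500]

After 3 iteration(s), the approximation is c_3 = 0.792500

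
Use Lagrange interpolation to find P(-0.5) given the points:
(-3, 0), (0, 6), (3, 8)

Lagrange interpolation formula:
P(x) = Σ yᵢ × Lᵢ(x)
where Lᵢ(x) = Π_{j≠i} (x - xⱼ)/(xᵢ - xⱼ)

L_0(-0.5) = (-0.5 - 0)/(-3 - 0) × (-0.5 - 3)/(-3 - 3) = 0.097222
L_1(-0.5) = (-0.5 - (-3))/(0 - (-3)) × (-0.5 - 3)/(0 - 3) = 0.972222
L_2(-0.5) = (-0.5 - (-3))/(3 - (-3)) × (-0.5 - 0)/(3 - 0) = -0.069444

P(-0.5) = 0×L_0(-0.5) + 6×L_1(-0.5) + 8×L_2(-0.5)
P(-0.5) = 5.277778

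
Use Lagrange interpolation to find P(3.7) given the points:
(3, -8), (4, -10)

Lagrange interpolation formula:
P(x) = Σ yᵢ × Lᵢ(x)
where Lᵢ(x) = Π_{j≠i} (x - xⱼ)/(xᵢ - xⱼ)

L_0(3.7) = (3.7 - 4)/(3 - 4) = 0.300000
L_1(3.7) = (3.7 - 3)/(4 - 3) = 0.700000

P(3.7) = (-8)×L_0(3.7) + (-10)×L_1(3.7)
P(3.7) = -9.400000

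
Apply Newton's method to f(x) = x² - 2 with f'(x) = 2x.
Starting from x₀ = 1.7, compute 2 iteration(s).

f(x) = x² - 2
f'(x) = 2x
x₀ = 1.7

Newton-Raphson formula: x_{n+1} = x_n - f(x_n)/f'(x_n)

Iteration 1:
  f(1.700000) = 0.890000
  f'(1.700000) = 3.400000
  x_1 = 1.700000 - 0.890000/3.400000 = 1.438235
Iteration 2:
  f(1.438235) = 0.068521
  f'(1.438235) = 2.876471
  x_2 = 1.438235 - 0.068521/2.876471 = 1.414414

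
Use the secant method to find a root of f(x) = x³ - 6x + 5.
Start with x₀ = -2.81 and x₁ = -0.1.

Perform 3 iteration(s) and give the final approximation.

f(x) = x³ - 6x + 5
x₀ = -2.81, x₁ = -0.1

Secant formula: x_{n+1} = x_n - f(x_n)(x_n - x_{n-1})/(f(x_n) - f(x_{n-1}))

Iteration 1:
  f(-2.810000) = -0.328041
  f(-0.100000) = 5.599000
  x_2 = -0.100000 - 5.599000×(-0.100000 - (-2.810000))/(5.599000 - (-0.328041))
       = -2.660011
Iteration 2:
  f(-0.100000) = 5.599000
  f(-2.660011) = 2.138737
  x_3 = -2.660011 - 2.138737×(-2.660011 - (-0.100000))/(2.138737 - 5.599000)
       = -4.242316
Iteration 3:
  f(-2.660011) = 2.138737
  f(-4.242316) = -45.896081
  x_4 = -4.242316 - (-45.896081)×(-4.242316 - (-2.660011))/(-45.896081 - 2.138737)
       = -2.730463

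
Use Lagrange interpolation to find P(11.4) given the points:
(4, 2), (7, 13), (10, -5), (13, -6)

Lagrange interpolation formula:
P(x) = Σ yᵢ × Lᵢ(x)
where Lᵢ(x) = Π_{j≠i} (x - xⱼ)/(xᵢ - xⱼ)

L_0(11.4) = (11.4 - 7)/(4 - 7) × (11.4 - 10)/(4 - 10) × (11.4 - 13)/(4 - 13) = 0.060840
L_1(11.4) = (11.4 - 4)/(7 - 4) × (11.4 - 10)/(7 - 10) × (11.4 - 13)/(7 - 13) = -0.306963
L_2(11.4) = (11.4 - 4)/(10 - 4) × (11.4 - 7)/(10 - 7) × (11.4 - 13)/(10 - 13) = 0.964741
L_3(11.4) = (11.4 - 4)/(13 - 4) × (11.4 - 7)/(13 - 7) × (11.4 - 10)/(13 - 10) = 0.281383

P(11.4) = 2×L_0(11.4) + 13×L_1(11.4) + (-5)×L_2(11.4) + (-6)×L_3(11.4)
P(11.4) = -10.380840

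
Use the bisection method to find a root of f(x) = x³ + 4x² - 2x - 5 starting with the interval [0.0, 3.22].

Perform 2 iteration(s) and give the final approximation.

f(x) = x³ + 4x² - 2x - 5
Initial interval: [0.0, 3.22]

Iteration 1:
  c_1 = (0.000000 + 3.220000)/2 = 1.610000
  f(c_1) = f(1.610000) = 6.321681
  f(a) × f(c) < 0, new interval: [0.000000, 1.610000]
Iteration 2:
  c_2 = (0.000000 + 1.610000)/2 = 0.805000
  f(c_2) = f(0.805000) = -3.496240
  f(a) × f(c) ≥ 0, new interval: [0.805000, 1.610000]

After 2 iteration(s), the approximation is c_2 = 0.805000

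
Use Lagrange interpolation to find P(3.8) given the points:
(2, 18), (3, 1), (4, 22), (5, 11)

Lagrange interpolation formula:
P(x) = Σ yᵢ × Lᵢ(x)
where Lᵢ(x) = Π_{j≠i} (x - xⱼ)/(xᵢ - xⱼ)

L_0(3.8) = (3.8 - 3)/(2 - 3) × (3.8 - 4)/(2 - 4) × (3.8 - 5)/(2 - 5) = -0.032000
L_1(3.8) = (3.8 - 2)/(3 - 2) × (3.8 - 4)/(3 - 4) × (3.8 - 5)/(3 - 5) = 0.216000
L_2(3.8) = (3.8 - 2)/(4 - 2) × (3.8 - 3)/(4 - 3) × (3.8 - 5)/(4 - 5) = 0.864000
L_3(3.8) = (3.8 - 2)/(5 - 2) × (3.8 - 3)/(5 - 3) × (3.8 - 4)/(5 - 4) = -0.048000

P(3.8) = 18×L_0(3.8) + 1×L_1(3.8) + 22×L_2(3.8) + 11×L_3(3.8)
P(3.8) = 18.120000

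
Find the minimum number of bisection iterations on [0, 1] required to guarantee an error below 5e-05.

We need (b-a)/2^n ≤ 5e-05
(1 - 0)/2^n ≤ 5e-05
1/2^n ≤ 5e-05
2^n ≥ 20000
n ≥ log₂(20000) = 14.29
n ≥ 15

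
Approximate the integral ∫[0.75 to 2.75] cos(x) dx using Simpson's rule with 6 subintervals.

f(x) = cos(x)
a = 0.75, b = 2.75, n = 6
h = (b - a)/n = 0.333333

Simpson's rule: (h/3)[f(x₀) + 4f(x₁) + 2f(x₂) + ... + f(xₙ)]

x_0 = 0.7500, f(x_0) = 0.731689, coefficient = 1
x_1 = 1.0833, f(x_1) = 0.468386, coefficient = 4
x_2 = 1.4167, f(x_2) = 0.153520, coefficient = 2
x_3 = 1.7500, f(x_3) = -0.178246, coefficient = 4
x_4 = 2.0833, f(x_4) = -0.490390, coefficient = 2
x_5 = 2.4167, f(x_5) = -0.748549, coefficient = 4
x_6 = 2.7500, f(x_6) = -0.924302, coefficient = 1

I ≈ (0.333333/3) × -2.699988 = -0.299999
Exact value: -0.299978
Error: 0.000021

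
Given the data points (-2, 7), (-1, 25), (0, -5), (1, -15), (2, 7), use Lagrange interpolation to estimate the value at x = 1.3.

Lagrange interpolation formula:
P(x) = Σ yᵢ × Lᵢ(x)
where Lᵢ(x) = Π_{j≠i} (x - xⱼ)/(xᵢ - xⱼ)

L_0(1.3) = (1.3 - (-1))/(-2 - (-1)) × (1.3 - 0)/(-2 - 0) × (1.3 - 1)/(-2 - 1) × (1.3 - 2)/(-2 - 2) = -0.026163
L_1(1.3) = (1.3 - (-2))/(-1 - (-2)) × (1.3 - 0)/(-1 - 0) × (1.3 - 1)/(-1 - 1) × (1.3 - 2)/(-1 - 2) = 0.150150
L_2(1.3) = (1.3 - (-2))/(0 - (-2)) × (1.3 - (-1))/(0 - (-1)) × (1.3 - 1)/(0 - 1) × (1.3 - 2)/(0 - 2) = -0.398475
L_3(1.3) = (1.3 - (-2))/(1 - (-2)) × (1.3 - (-1))/(1 - (-1)) × (1.3 - 0)/(1 - 0) × (1.3 - 2)/(1 - 2) = 1.151150
L_4(1.3) = (1.3 - (-2))/(2 - (-2)) × (1.3 - (-1))/(2 - (-1)) × (1.3 - 0)/(2 - 0) × (1.3 - 1)/(2 - 1) = 0.123338

P(1.3) = 7×L_0(1.3) + 25×L_1(1.3) + (-5)×L_2(1.3) + (-15)×L_3(1.3) + 7×L_4(1.3)
P(1.3) = -10.840900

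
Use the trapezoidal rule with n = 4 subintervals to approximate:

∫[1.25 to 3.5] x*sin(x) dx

f(x) = x*sin(x)
a = 1.25, b = 3.5, n = 4
h = (b - a)/n = 0.562500

Trapezoidal rule: (h/2)[f(x₀) + 2f(x₁) + 2f(x₂) + ... + f(xₙ)]

x_0 = 1.2500, f(x_0) = 1.186231, coefficient = 1
x_1 = 1.8125, f(x_1) = 1.759814, coefficient = 2
x_2 = 2.3750, f(x_2) = 1.647502, coefficient = 2
x_3 = 2.9375, f(x_3) = 0.595369, coefficient = 2
x_4 = 3.5000, f(x_4) = -1.227741, coefficient = 1

I ≈ (0.562500/2) × 7.963858 = 2.239835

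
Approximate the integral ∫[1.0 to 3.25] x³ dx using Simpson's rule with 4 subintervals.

f(x) = x³
a = 1.0, b = 3.25, n = 4
h = (b - a)/n = 0.562500

Simpson's rule: (h/3)[f(x₀) + 4f(x₁) + 2f(x₂) + ... + f(xₙ)]

x_0 = 1.0000, f(x_0) = 1.000000, coefficient = 1
x_1 = 1.5625, f(x_1) = 3.814697, coefficient = 4
x_2 = 2.1250, f(x_2) = 9.595703, coefficient = 2
x_3 = 2.6875, f(x_3) = 19.410889, coefficient = 4
x_4 = 3.2500, f(x_4) = 34.328125, coefficient = 1

I ≈ (0.562500/3) × 147.421875 = 27.641602
Exact value: 27.641602
Error: 0.000000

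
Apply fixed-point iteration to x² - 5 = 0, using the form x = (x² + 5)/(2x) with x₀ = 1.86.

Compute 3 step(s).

Equation: x² - 5 = 0
Fixed-point form: x = (x² + 5)/(2x)
x₀ = 1.86

x_1 = g(1.860000) = 2.274086
x_2 = g(2.274086) = 2.236386
x_3 = g(2.236386) = 2.236068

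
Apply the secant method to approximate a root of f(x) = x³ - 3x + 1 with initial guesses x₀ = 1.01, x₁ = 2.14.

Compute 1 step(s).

f(x) = x³ - 3x + 1
x₀ = 1.01, x₁ = 2.14

Secant formula: x_{n+1} = x_n - f(x_n)(x_n - x_{n-1})/(f(x_n) - f(x_{n-1}))

Iteration 1:
  f(1.010000) = -0.999699
  f(2.140000) = 4.380344
  x_2 = 2.140000 - 4.380344×(2.140000 - 1.010000)/(4.380344 - (-0.999699))
       = 1.219972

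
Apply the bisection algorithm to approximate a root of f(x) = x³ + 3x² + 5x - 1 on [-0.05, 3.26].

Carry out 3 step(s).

f(x) = x³ + 3x² + 5x - 1
Initial interval: [-0.05, 3.26]

Iteration 1:
  c_1 = (-0.050000 + 3.260000)/2 = 1.605000
  f(c_1) = f(1.605000) = 18.887595
  f(a) × f(c) < 0, new interval: [-0.050000, 1.605000]
Iteration 2:
  c_2 = (-0.050000 + 1.605000)/2 = 0.777500
  f(c_2) = f(0.777500) = 5.171022
  f(a) × f(c) < 0, new interval: [-0.050000, 0.777500]
Iteration 3:
  c_3 = (-0.050000 + 0.777500)/2 = 0.363750
  f(c_3) = f(0.363750) = 1.263821
  f(a) × f(c) < 0, new interval: [-0.050000, 0.363750]

After 3 iteration(s), the approximation is c_3 = 0.363750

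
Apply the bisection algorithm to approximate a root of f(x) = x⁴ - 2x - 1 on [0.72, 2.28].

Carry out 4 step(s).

f(x) = x⁴ - 2x - 1
Initial interval: [0.72, 2.28]

Iteration 1:
  c_1 = (0.720000 + 2.280000)/2 = 1.500000
  f(c_1) = f(1.500000) = 1.062500
  f(a) × f(c) < 0, new interval: [0.720000, 1.500000]
Iteration 2:
  c_2 = (0.720000 + 1.500000)/2 = 1.110000
  f(c_2) = f(1.110000) = -1.701930
  f(a) × f(c) ≥ 0, new interval: [1.110000, 1.500000]
Iteration 3:
  c_3 = (1.110000 + 1.500000)/2 = 1.305000
  f(c_3) = f(1.305000) = -0.709706
  f(a) × f(c) ≥ 0, new interval: [1.305000, 1.500000]
Iteration 4:
  c_4 = (1.305000 + 1.500000)/2 = 1.402500
  f(c_4) = f(1.402500) = 0.064114
  f(a) × f(c) < 0, new interval: [1.305000, 1.402500]

After 4 iteration(s), the approximation is c_4 = 1.402500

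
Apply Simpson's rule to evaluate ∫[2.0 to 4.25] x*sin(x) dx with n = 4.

f(x) = x*sin(x)
a = 2.0, b = 4.25, n = 4
h = (b - a)/n = 0.562500

Simpson's rule: (h/3)[f(x₀) + 4f(x₁) + 2f(x₂) + ... + f(xₙ)]

x_0 = 2.0000, f(x_0) = 1.818595, coefficient = 1
x_1 = 2.5625, f(x_1) = 1.402366, coefficient = 4
x_2 = 3.1250, f(x_2) = 0.051850, coefficient = 2
x_3 = 3.6875, f(x_3) = -1.914527, coefficient = 4
x_4 = 4.2500, f(x_4) = -3.803705, coefficient = 1

I ≈ (0.562500/3) × -3.930055 = -0.736885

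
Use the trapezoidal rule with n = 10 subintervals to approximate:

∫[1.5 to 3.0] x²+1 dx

f(x) = x²+1
a = 1.5, b = 3.0, n = 10
h = (b - a)/n = 0.150000

Trapezoidal rule: (h/2)[f(x₀) + 2f(x₁) + 2f(x₂) + ... + f(xₙ)]

x_0 = 1.5000, f(x_0) = 3.250000, coefficient = 1
x_1 = 1.6500, f(x_1) = 3.722500, coefficient = 2
x_2 = 1.8000, f(x_2) = 4.240000, coefficient = 2
x_3 = 1.9500, f(x_3) = 4.802500, coefficient = 2
x_4 = 2.1000, f(x_4) = 5.410000, coefficient = 2
x_5 = 2.2500, f(x_5) = 6.062500, coefficient = 2
x_6 = 2.4000, f(x_6) = 6.760000, coefficient = 2
x_7 = 2.5500, f(x_7) = 7.502500, coefficient = 2
x_8 = 2.7000, f(x_8) = 8.290000, coefficient = 2
x_9 = 2.8500, f(x_9) = 9.122500, coefficient = 2
x_10 = 3.0000, f(x_10) = 10.000000, coefficient = 1

I ≈ (0.150000/2) × 125.075000 = 9.380625
Exact value: 9.375000
Error: 0.005625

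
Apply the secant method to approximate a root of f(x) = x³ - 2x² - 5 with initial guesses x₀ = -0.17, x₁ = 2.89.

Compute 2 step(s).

f(x) = x³ - 2x² - 5
x₀ = -0.17, x₁ = 2.89

Secant formula: x_{n+1} = x_n - f(x_n)(x_n - x_{n-1})/(f(x_n) - f(x_{n-1}))

Iteration 1:
  f(-0.170000) = -5.062713
  f(2.890000) = 2.433369
  x_2 = 2.890000 - 2.433369×(2.890000 - (-0.170000))/(2.433369 - (-5.062713))
       = 1.896667
Iteration 2:
  f(2.890000) = 2.433369
  f(1.896667) = -5.371726
  x_3 = 1.896667 - (-5.371726)×(1.896667 - 2.890000)/(-5.371726 - 2.433369)
       = 2.580312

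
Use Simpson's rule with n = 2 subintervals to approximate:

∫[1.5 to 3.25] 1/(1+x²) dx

f(x) = 1/(1+x²)
a = 1.5, b = 3.25, n = 2
h = (b - a)/n = 0.875000

Simpson's rule: (h/3)[f(x₀) + 4f(x₁) + 2f(x₂) + ... + f(xₙ)]

x_0 = 1.5000, f(x_0) = 0.307692, coefficient = 1
x_1 = 2.3750, f(x_1) = 0.150588, coefficient = 4
x_2 = 3.2500, f(x_2) = 0.086486, coefficient = 1

I ≈ (0.875000/3) × 0.996532 = 0.290655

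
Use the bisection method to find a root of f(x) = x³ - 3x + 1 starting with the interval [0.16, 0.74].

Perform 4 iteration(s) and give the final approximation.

f(x) = x³ - 3x + 1
Initial interval: [0.16, 0.74]

Iteration 1:
  c_1 = (0.160000 + 0.740000)/2 = 0.450000
  f(c_1) = f(0.450000) = -0.258875
  f(a) × f(c) < 0, new interval: [0.160000, 0.450000]
Iteration 2:
  c_2 = (0.160000 + 0.450000)/2 = 0.305000
  f(c_2) = f(0.305000) = 0.113373
  f(a) × f(c) ≥ 0, new interval: [0.305000, 0.450000]
Iteration 3:
  c_3 = (0.305000 + 0.450000)/2 = 0.377500
  f(c_3) = f(0.377500) = -0.078704
  f(a) × f(c) < 0, new interval: [0.305000, 0.377500]
Iteration 4:
  c_4 = (0.305000 + 0.377500)/2 = 0.341250
  f(c_4) = f(0.341250) = 0.015989
  f(a) × f(c) ≥ 0, new interval: [0.341250, 0.377500]

After 4 iteration(s), the approximation is c_4 = 0.341250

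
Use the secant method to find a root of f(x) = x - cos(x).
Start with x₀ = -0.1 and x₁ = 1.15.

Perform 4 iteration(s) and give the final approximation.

f(x) = x - cos(x)
x₀ = -0.1, x₁ = 1.15

Secant formula: x_{n+1} = x_n - f(x_n)(x_n - x_{n-1})/(f(x_n) - f(x_{n-1}))

Iteration 1:
  f(-0.100000) = -1.095004
  f(1.150000) = 0.741513
  x_2 = 1.150000 - 0.741513×(1.150000 - (-0.100000))/(0.741513 - (-1.095004))
       = 0.645300
Iteration 2:
  f(1.150000) = 0.741513
  f(0.645300) = -0.153620
  x_3 = 0.645300 - (-0.153620)×(0.645300 - 1.150000)/(-0.153620 - 0.741513)
       = 0.731915
Iteration 3:
  f(0.645300) = -0.153620
  f(0.731915) = -0.011981
  x_4 = 0.731915 - (-0.011981)×(0.731915 - 0.645300)/(-0.011981 - (-0.153620))
       = 0.739242
Iteration 4:
  f(0.731915) = -0.011981
  f(0.739242) = 0.000262
  x_5 = 0.739242 - 0.000262×(0.739242 - 0.731915)/(0.000262 - (-0.011981))
       = 0.739085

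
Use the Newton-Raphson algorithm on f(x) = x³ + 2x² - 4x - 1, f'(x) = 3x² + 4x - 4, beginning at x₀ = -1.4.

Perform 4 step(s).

f(x) = x³ + 2x² - 4x - 1
f'(x) = 3x² + 4x - 4
x₀ = -1.4

Newton-Raphson formula: x_{n+1} = x_n - f(x_n)/f'(x_n)

Iteration 1:
  f(-1.400000) = 5.776000
  f'(-1.400000) = -3.720000
  x_1 = -1.400000 - 5.776000/(-3.720000) = 0.152688
Iteration 2:
  f(0.152688) = -1.560566
  f'(0.152688) = -3.319306
  x_2 = 0.152688 - (-1.560566)/(-3.319306) = -0.317460
Iteration 3:
  f(-0.317460) = 0.439408
  f'(-0.317460) = -4.967497
  x_3 = -0.317460 - 0.439408/(-4.967497) = -0.229003
Iteration 4:
  f(-0.229003) = 0.008889
  f'(-0.229003) = -4.758686
  x_4 = -0.229003 - 0.008889/(-4.758686) = -0.227135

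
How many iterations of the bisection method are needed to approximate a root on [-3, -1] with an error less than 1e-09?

We need (b-a)/2^n ≤ 1e-09
(-1 - (-3))/2^n ≤ 1e-09
2/2^n ≤ 1e-09
2^n ≥ 2000000000
n ≥ log₂(2000000000) = 30.90
n ≥ 31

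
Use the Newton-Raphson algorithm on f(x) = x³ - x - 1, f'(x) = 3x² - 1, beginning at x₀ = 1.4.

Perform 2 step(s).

f(x) = x³ - x - 1
f'(x) = 3x² - 1
x₀ = 1.4

Newton-Raphson formula: x_{n+1} = x_n - f(x_n)/f'(x_n)

Iteration 1:
  f(1.400000) = 0.344000
  f'(1.400000) = 4.880000
  x_1 = 1.400000 - 0.344000/4.880000 = 1.329508
Iteration 2:
  f(1.329508) = 0.020520
  f'(1.329508) = 4.302776
  x_2 = 1.329508 - 0.020520/4.302776 = 1.324739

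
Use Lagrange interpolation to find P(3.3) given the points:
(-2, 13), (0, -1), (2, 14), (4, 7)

Lagrange interpolation formula:
P(x) = Σ yᵢ × Lᵢ(x)
where Lᵢ(x) = Π_{j≠i} (x - xⱼ)/(xᵢ - xⱼ)

L_0(3.3) = (3.3 - 0)/(-2 - 0) × (3.3 - 2)/(-2 - 2) × (3.3 - 4)/(-2 - 4) = 0.062563
L_1(3.3) = (3.3 - (-2))/(0 - (-2)) × (3.3 - 2)/(0 - 2) × (3.3 - 4)/(0 - 4) = -0.301438
L_2(3.3) = (3.3 - (-2))/(2 - (-2)) × (3.3 - 0)/(2 - 0) × (3.3 - 4)/(2 - 4) = 0.765188
L_3(3.3) = (3.3 - (-2))/(4 - (-2)) × (3.3 - 0)/(4 - 0) × (3.3 - 2)/(4 - 2) = 0.473687

P(3.3) = 13×L_0(3.3) + (-1)×L_1(3.3) + 14×L_2(3.3) + 7×L_3(3.3)
P(3.3) = 15.143188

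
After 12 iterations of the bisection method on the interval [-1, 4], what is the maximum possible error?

Bisection error bound: |error| ≤ (b-a)/2^n
|error| ≤ (4 - (-1))/2^12 = 5/2^12
|error| ≤ 0.0012207031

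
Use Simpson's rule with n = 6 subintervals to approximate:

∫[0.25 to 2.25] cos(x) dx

f(x) = cos(x)
a = 0.25, b = 2.25, n = 6
h = (b - a)/n = 0.333333

Simpson's rule: (h/3)[f(x₀) + 4f(x₁) + 2f(x₂) + ... + f(xₙ)]

x_0 = 0.2500, f(x_0) = 0.968912, coefficient = 1
x_1 = 0.5833, f(x_1) = 0.834631, coefficient = 4
x_2 = 0.9167, f(x_2) = 0.608469, coefficient = 2
x_3 = 1.2500, f(x_3) = 0.315322, coefficient = 4
x_4 = 1.5833, f(x_4) = -0.012537, coefficient = 2
x_5 = 1.9167, f(x_5) = -0.339016, coefficient = 4
x_6 = 2.2500, f(x_6) = -0.628174, coefficient = 1

I ≈ (0.333333/3) × 4.776355 = 0.530706
Exact value: 0.530669
Error: 0.000037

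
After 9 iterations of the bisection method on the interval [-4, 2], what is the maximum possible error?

Bisection error bound: |error| ≤ (b-a)/2^n
|error| ≤ (2 - (-4))/2^9 = 6/2^9
|error| ≤ 0.0117187500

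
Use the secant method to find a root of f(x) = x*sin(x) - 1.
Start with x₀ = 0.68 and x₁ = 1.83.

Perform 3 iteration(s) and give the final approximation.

f(x) = x*sin(x) - 1
x₀ = 0.68, x₁ = 1.83

Secant formula: x_{n+1} = x_n - f(x_n)(x_n - x_{n-1})/(f(x_n) - f(x_{n-1}))

Iteration 1:
  f(0.680000) = -0.572421
  f(1.830000) = 0.768868
  x_2 = 1.830000 - 0.768868×(1.830000 - 0.680000)/(0.768868 - (-0.572421))
       = 1.170785
Iteration 2:
  f(1.830000) = 0.768868
  f(1.170785) = 0.078359
  x_3 = 1.170785 - 0.078359×(1.170785 - 1.830000)/(0.078359 - 0.768868)
       = 1.095977
Iteration 3:
  f(1.170785) = 0.078359
  f(1.095977) = -0.025265
  x_4 = 1.095977 - (-0.025265)×(1.095977 - 1.170785)/(-0.025265 - 0.078359)
       = 1.114216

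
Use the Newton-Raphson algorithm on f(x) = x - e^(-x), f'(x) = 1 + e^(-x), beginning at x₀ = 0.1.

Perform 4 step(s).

f(x) = x - e^(-x)
f'(x) = 1 + e^(-x)
x₀ = 0.1

Newton-Raphson formula: x_{n+1} = x_n - f(x_n)/f'(x_n)

Iteration 1:
  f(0.100000) = -0.804837
  f'(0.100000) = 1.904837
  x_1 = 0.100000 - (-0.804837)/1.904837 = 0.522523
Iteration 2:
  f(0.522523) = -0.070500
  f'(0.522523) = 1.593023
  x_2 = 0.522523 - (-0.070500)/1.593023 = 0.566778
Iteration 3:
  f(0.566778) = -0.000572
  f'(0.566778) = 1.567350
  x_3 = 0.566778 - (-0.000572)/1.567350 = 0.567143
Iteration 4:
  f(0.567143) = 0.000000
  f'(0.567143) = 1.567143
  x_4 = 0.567143 - 0.000000/1.567143 = 0.567143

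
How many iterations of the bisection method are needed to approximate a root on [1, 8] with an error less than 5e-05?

We need (b-a)/2^n ≤ 5e-05
(8 - 1)/2^n ≤ 5e-05
7/2^n ≤ 5e-05
2^n ≥ 140000
n ≥ log₂(140000) = 17.10
n ≥ 18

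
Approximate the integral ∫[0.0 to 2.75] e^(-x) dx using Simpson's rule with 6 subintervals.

f(x) = e^(-x)
a = 0.0, b = 2.75, n = 6
h = (b - a)/n = 0.458333

Simpson's rule: (h/3)[f(x₀) + 4f(x₁) + 2f(x₂) + ... + f(xₙ)]

x_0 = 0.0000, f(x_0) = 1.000000, coefficient = 1
x_1 = 0.4583, f(x_1) = 0.632337, coefficient = 4
x_2 = 0.9167, f(x_2) = 0.399850, coefficient = 2
x_3 = 1.3750, f(x_3) = 0.252840, coefficient = 4
x_4 = 1.8333, f(x_4) = 0.159880, coefficient = 2
x_5 = 2.2917, f(x_5) = 0.101098, coefficient = 4
x_6 = 2.7500, f(x_6) = 0.063928, coefficient = 1

I ≈ (0.458333/3) × 6.128483 = 0.936296
Exact value: 0.936072
Error: 0.000224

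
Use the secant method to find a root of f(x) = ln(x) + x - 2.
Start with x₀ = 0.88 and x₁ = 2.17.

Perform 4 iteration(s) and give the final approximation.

f(x) = ln(x) + x - 2
x₀ = 0.88, x₁ = 2.17

Secant formula: x_{n+1} = x_n - f(x_n)(x_n - x_{n-1})/(f(x_n) - f(x_{n-1}))

Iteration 1:
  f(0.880000) = -1.247833
  f(2.170000) = 0.944727
  x_2 = 2.170000 - 0.944727×(2.170000 - 0.880000)/(0.944727 - (-1.247833))
       = 1.614167
Iteration 2:
  f(2.170000) = 0.944727
  f(1.614167) = 0.092986
  x_3 = 1.614167 - 0.092986×(1.614167 - 2.170000)/(0.092986 - 0.944727)
       = 1.553486
Iteration 3:
  f(1.614167) = 0.092986
  f(1.553486) = -0.006013
  x_4 = 1.553486 - (-0.006013)×(1.553486 - 1.614167)/(-0.006013 - 0.092986)
       = 1.557171
Iteration 4:
  f(1.553486) = -0.006013
  f(1.557171) = 0.000042
  x_5 = 1.557171 - 0.000042×(1.557171 - 1.553486)/(0.000042 - (-0.006013))
       = 1.557146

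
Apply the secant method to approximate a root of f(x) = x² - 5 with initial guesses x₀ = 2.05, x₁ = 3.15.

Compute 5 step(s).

f(x) = x² - 5
x₀ = 2.05, x₁ = 3.15

Secant formula: x_{n+1} = x_n - f(x_n)(x_n - x_{n-1})/(f(x_n) - f(x_{n-1}))

Iteration 1:
  f(2.050000) = -0.797500
  f(3.150000) = 4.922500
  x_2 = 3.150000 - 4.922500×(3.150000 - 2.050000)/(4.922500 - (-0.797500))
       = 2.203365
Iteration 2:
  f(3.150000) = 4.922500
  f(2.203365) = -0.145181
  x_3 = 2.203365 - (-0.145181)×(2.203365 - 3.150000)/(-0.145181 - 4.922500)
       = 2.230485
Iteration 3:
  f(2.203365) = -0.145181
  f(2.230485) = -0.024937
  x_4 = 2.230485 - (-0.024937)×(2.230485 - 2.203365)/(-0.024937 - (-0.145181))
       = 2.236109
Iteration 4:
  f(2.230485) = -0.024937
  f(2.236109) = 0.000184
  x_5 = 2.236109 - 0.000184×(2.236109 - 2.230485)/(0.000184 - (-0.024937))
       = 2.236068
Iteration 5:
  f(2.236109) = 0.000184
  f(2.236068) = 0.000000
  x_6 = 2.236068 - 0.000000×(2.236068 - 2.236109)/(0.000000 - 0.000184)
       = 2.236068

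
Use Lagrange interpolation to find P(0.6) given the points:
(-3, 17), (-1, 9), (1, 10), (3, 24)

Lagrange interpolation formula:
P(x) = Σ yᵢ × Lᵢ(x)
where Lᵢ(x) = Π_{j≠i} (x - xⱼ)/(xᵢ - xⱼ)

L_0(0.6) = (0.6 - (-1))/(-3 - (-1)) × (0.6 - 1)/(-3 - 1) × (0.6 - 3)/(-3 - 3) = -0.032000
L_1(0.6) = (0.6 - (-3))/(-1 - (-3)) × (0.6 - 1)/(-1 - 1) × (0.6 - 3)/(-1 - 3) = 0.216000
L_2(0.6) = (0.6 - (-3))/(1 - (-3)) × (0.6 - (-1))/(1 - (-1)) × (0.6 - 3)/(1 - 3) = 0.864000
L_3(0.6) = (0.6 - (-3))/(3 - (-3)) × (0.6 - (-1))/(3 - (-1)) × (0.6 - 1)/(3 - 1) = -0.048000

P(0.6) = 17×L_0(0.6) + 9×L_1(0.6) + 10×L_2(0.6) + 24×L_3(0.6)
P(0.6) = 8.888000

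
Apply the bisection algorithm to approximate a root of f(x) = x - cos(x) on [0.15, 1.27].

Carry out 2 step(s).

f(x) = x - cos(x)
Initial interval: [0.15, 1.27]

Iteration 1:
  c_1 = (0.150000 + 1.270000)/2 = 0.710000
  f(c_1) = f(0.710000) = -0.048362
  f(a) × f(c) ≥ 0, new interval: [0.710000, 1.270000]
Iteration 2:
  c_2 = (0.710000 + 1.270000)/2 = 0.990000
  f(c_2) = f(0.990000) = 0.441310
  f(a) × f(c) < 0, new interval: [0.710000, 0.990000]

After 2 iteration(s), the approximation is c_2 = 0.990000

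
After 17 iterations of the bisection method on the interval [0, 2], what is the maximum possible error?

Bisection error bound: |error| ≤ (b-a)/2^n
|error| ≤ (2 - 0)/2^17 = 2/2^17
|error| ≤ 0.0000152588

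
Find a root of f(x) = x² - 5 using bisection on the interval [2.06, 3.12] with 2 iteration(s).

f(x) = x² - 5
Initial interval: [2.06, 3.12]

Iteration 1:
  c_1 = (2.060000 + 3.120000)/2 = 2.590000
  f(c_1) = f(2.590000) = 1.708100
  f(a) × f(c) < 0, new interval: [2.060000, 2.590000]
Iteration 2:
  c_2 = (2.060000 + 2.590000)/2 = 2.325000
  f(c_2) = f(2.325000) = 0.405625
  f(a) × f(c) < 0, new interval: [2.060000, 2.325000]

After 2 iteration(s), the approximation is c_2 = 2.325000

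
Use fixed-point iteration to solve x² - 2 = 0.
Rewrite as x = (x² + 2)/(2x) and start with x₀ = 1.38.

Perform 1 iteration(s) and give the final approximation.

Equation: x² - 2 = 0
Fixed-point form: x = (x² + 2)/(2x)
x₀ = 1.38

x_1 = g(1.380000) = 1.414638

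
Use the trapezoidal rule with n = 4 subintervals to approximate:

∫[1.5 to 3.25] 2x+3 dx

f(x) = 2x+3
a = 1.5, b = 3.25, n = 4
h = (b - a)/n = 0.437500

Trapezoidal rule: (h/2)[f(x₀) + 2f(x₁) + 2f(x₂) + ... + f(xₙ)]

x_0 = 1.5000, f(x_0) = 6.000000, coefficient = 1
x_1 = 1.9375, f(x_1) = 6.875000, coefficient = 2
x_2 = 2.3750, f(x_2) = 7.750000, coefficient = 2
x_3 = 2.8125, f(x_3) = 8.625000, coefficient = 2
x_4 = 3.2500, f(x_4) = 9.500000, coefficient = 1

I ≈ (0.437500/2) × 62.000000 = 13.562500
Exact value: 13.562500
Error: 0.000000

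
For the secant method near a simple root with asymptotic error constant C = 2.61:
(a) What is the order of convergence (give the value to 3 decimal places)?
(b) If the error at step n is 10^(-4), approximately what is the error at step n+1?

(a) Secant method has superlinear convergence with order φ = (1+√5)/2 ≈ 1.618.
    This means |e_{n+1}| ≈ C|e_n|^1.618.

(b) With |e_n| = 10^(-4) and C = 2.61:
    |e_{n+1}| ≈ 2.61 × (10^(-4))^1.618 = 2.61 × 10^(-6.47)

(a) ≈ 1.618 (golden ratio); (b) |e_{n+1}| ≈ 8.800e-07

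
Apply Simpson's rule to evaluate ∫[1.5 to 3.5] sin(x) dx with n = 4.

f(x) = sin(x)
a = 1.5, b = 3.5, n = 4
h = (b - a)/n = 0.500000

Simpson's rule: (h/3)[f(x₀) + 4f(x₁) + 2f(x₂) + ... + f(xₙ)]

x_0 = 1.5000, f(x_0) = 0.997495, coefficient = 1
x_1 = 2.0000, f(x_1) = 0.909297, coefficient = 4
x_2 = 2.5000, f(x_2) = 0.598472, coefficient = 2
x_3 = 3.0000, f(x_3) = 0.141120, coefficient = 4
x_4 = 3.5000, f(x_4) = -0.350783, coefficient = 1

I ≈ (0.500000/3) × 6.045326 = 1.007554
Exact value: 1.007194
Error: 0.000360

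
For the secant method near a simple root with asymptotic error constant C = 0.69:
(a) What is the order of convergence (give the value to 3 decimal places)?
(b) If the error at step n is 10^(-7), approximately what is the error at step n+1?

(a) Secant method has superlinear convergence with order φ = (1+√5)/2 ≈ 1.618.
    This means |e_{n+1}| ≈ C|e_n|^1.618.

(b) With |e_n| = 10^(-7) and C = 0.69:
    |e_{n+1}| ≈ 0.69 × (10^(-7))^1.618 = 0.69 × 10^(-11.33)

(a) ≈ 1.618 (golden ratio); (b) |e_{n+1}| ≈ 3.255e-12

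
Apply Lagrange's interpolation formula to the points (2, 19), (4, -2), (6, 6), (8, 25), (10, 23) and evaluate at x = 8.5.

Lagrange interpolation formula:
P(x) = Σ yᵢ × Lᵢ(x)
where Lᵢ(x) = Π_{j≠i} (x - xⱼ)/(xᵢ - xⱼ)

L_0(8.5) = (8.5 - 4)/(2 - 4) × (8.5 - 6)/(2 - 6) × (8.5 - 8)/(2 - 8) × (8.5 - 10)/(2 - 10) = -0.021973
L_1(8.5) = (8.5 - 2)/(4 - 2) × (8.5 - 6)/(4 - 6) × (8.5 - 8)/(4 - 8) × (8.5 - 10)/(4 - 10) = 0.126953
L_2(8.5) = (8.5 - 2)/(6 - 2) × (8.5 - 4)/(6 - 4) × (8.5 - 8)/(6 - 8) × (8.5 - 10)/(6 - 10) = -0.342773
L_3(8.5) = (8.5 - 2)/(8 - 2) × (8.5 - 4)/(8 - 4) × (8.5 - 6)/(8 - 6) × (8.5 - 10)/(8 - 10) = 1.142578
L_4(8.5) = (8.5 - 2)/(10 - 2) × (8.5 - 4)/(10 - 4) × (8.5 - 6)/(10 - 6) × (8.5 - 8)/(10 - 8) = 0.095215

P(8.5) = 19×L_0(8.5) + (-2)×L_1(8.5) + 6×L_2(8.5) + 25×L_3(8.5) + 23×L_4(8.5)
P(8.5) = 28.026367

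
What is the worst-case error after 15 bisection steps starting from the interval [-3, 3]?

Bisection error bound: |error| ≤ (b-a)/2^n
|error| ≤ (3 - (-3))/2^15 = 6/2^15
|error| ≤ 0.0001831055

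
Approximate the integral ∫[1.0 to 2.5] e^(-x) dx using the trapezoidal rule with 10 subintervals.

f(x) = e^(-x)
a = 1.0, b = 2.5, n = 10
h = (b - a)/n = 0.150000

Trapezoidal rule: (h/2)[f(x₀) + 2f(x₁) + 2f(x₂) + ... + f(xₙ)]

x_0 = 1.0000, f(x_0) = 0.367879, coefficient = 1
x_1 = 1.1500, f(x_1) = 0.316637, coefficient = 2
x_2 = 1.3000, f(x_2) = 0.272532, coefficient = 2
x_3 = 1.4500, f(x_3) = 0.234570, coefficient = 2
x_4 = 1.6000, f(x_4) = 0.201897, coefficient = 2
x_5 = 1.7500, f(x_5) = 0.173774, coefficient = 2
x_6 = 1.9000, f(x_6) = 0.149569, coefficient = 2
x_7 = 2.0500, f(x_7) = 0.128735, coefficient = 2
x_8 = 2.2000, f(x_8) = 0.110803, coefficient = 2
x_9 = 2.3500, f(x_9) = 0.095369, coefficient = 2
x_10 = 2.5000, f(x_10) = 0.082085, coefficient = 1

I ≈ (0.150000/2) × 3.817735 = 0.286330
Exact value: 0.285794
Error: 0.000536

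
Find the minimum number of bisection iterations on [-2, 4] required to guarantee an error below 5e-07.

We need (b-a)/2^n ≤ 5e-07
(4 - (-2))/2^n ≤ 5e-07
6/2^n ≤ 5e-07
2^n ≥ 12000000
n ≥ log₂(12000000) = 23.52
n ≥ 24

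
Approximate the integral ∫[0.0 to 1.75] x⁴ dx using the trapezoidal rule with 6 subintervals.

f(x) = x⁴
a = 0.0, b = 1.75, n = 6
h = (b - a)/n = 0.291667

Trapezoidal rule: (h/2)[f(x₀) + 2f(x₁) + 2f(x₂) + ... + f(xₙ)]

x_0 = 0.0000, f(x_0) = 0.000000, coefficient = 1
x_1 = 0.2917, f(x_1) = 0.007237, coefficient = 2
x_2 = 0.5833, f(x_2) = 0.115789, coefficient = 2
x_3 = 0.8750, f(x_3) = 0.586182, coefficient = 2
x_4 = 1.1667, f(x_4) = 1.852623, coefficient = 2
x_5 = 1.4583, f(x_5) = 4.523006, coefficient = 2
x_6 = 1.7500, f(x_6) = 9.378906, coefficient = 1

I ≈ (0.291667/2) × 23.548581 = 3.434168
Exact value: 3.282617
Error: 0.151551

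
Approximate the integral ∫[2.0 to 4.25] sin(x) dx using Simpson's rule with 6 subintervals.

f(x) = sin(x)
a = 2.0, b = 4.25, n = 6
h = (b - a)/n = 0.375000

Simpson's rule: (h/3)[f(x₀) + 4f(x₁) + 2f(x₂) + ... + f(xₙ)]

x_0 = 2.0000, f(x_0) = 0.909297, coefficient = 1
x_1 = 2.3750, f(x_1) = 0.693685, coefficient = 4
x_2 = 2.7500, f(x_2) = 0.381661, coefficient = 2
x_3 = 3.1250, f(x_3) = 0.016592, coefficient = 4
x_4 = 3.5000, f(x_4) = -0.350783, coefficient = 2
x_5 = 3.8750, f(x_5) = -0.669405, coefficient = 4
x_6 = 4.2500, f(x_6) = -0.894989, coefficient = 1

I ≈ (0.375000/3) × 0.239552 = 0.029944
Exact value: 0.029941
Error: 0.000003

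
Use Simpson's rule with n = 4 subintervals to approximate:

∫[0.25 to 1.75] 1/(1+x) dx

f(x) = 1/(1+x)
a = 0.25, b = 1.75, n = 4
h = (b - a)/n = 0.375000

Simpson's rule: (h/3)[f(x₀) + 4f(x₁) + 2f(x₂) + ... + f(xₙ)]

x_0 = 0.2500, f(x_0) = 0.800000, coefficient = 1
x_1 = 0.6250, f(x_1) = 0.615385, coefficient = 4
x_2 = 1.0000, f(x_2) = 0.500000, coefficient = 2
x_3 = 1.3750, f(x_3) = 0.421053, coefficient = 4
x_4 = 1.7500, f(x_4) = 0.363636, coefficient = 1

I ≈ (0.375000/3) × 6.309385 = 0.788673
Exact value: 0.788457
Error: 0.000216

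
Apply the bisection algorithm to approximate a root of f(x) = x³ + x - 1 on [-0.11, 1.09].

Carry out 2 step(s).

f(x) = x³ + x - 1
Initial interval: [-0.11, 1.09]

Iteration 1:
  c_1 = (-0.110000 + 1.090000)/2 = 0.490000
  f(c_1) = f(0.490000) = -0.392351
  f(a) × f(c) ≥ 0, new interval: [0.490000, 1.090000]
Iteration 2:
  c_2 = (0.490000 + 1.090000)/2 = 0.790000
  f(c_2) = f(0.790000) = 0.283039
  f(a) × f(c) < 0, new interval: [0.490000, 0.790000]

After 2 iteration(s), the approximation is c_2 = 0.790000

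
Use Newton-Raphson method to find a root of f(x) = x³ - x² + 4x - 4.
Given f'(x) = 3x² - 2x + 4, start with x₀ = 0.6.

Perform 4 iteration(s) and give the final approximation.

f(x) = x³ - x² + 4x - 4
f'(x) = 3x² - 2x + 4
x₀ = 0.6

Newton-Raphson formula: x_{n+1} = x_n - f(x_n)/f'(x_n)

Iteration 1:
  f(0.600000) = -1.744000
  f'(0.600000) = 3.880000
  x_1 = 0.600000 - (-1.744000)/3.880000 = 1.049485
Iteration 2:
  f(1.049485) = 0.252441
  f'(1.049485) = 5.205284
  x_2 = 1.049485 - 0.252441/5.205284 = 1.000987
Iteration 3:
  f(1.000987) = 0.004939
  f'(1.000987) = 5.003953
  x_3 = 1.000987 - 0.004939/5.003953 = 1.000000
Iteration 4:
  f(1.000000) = 0.000002
  f'(1.000000) = 5.000002
  x_4 = 1.000000 - 0.000002/5.000002 = 1.000000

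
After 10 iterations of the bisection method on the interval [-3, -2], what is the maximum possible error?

Bisection error bound: |error| ≤ (b-a)/2^n
|error| ≤ (-2 - (-3))/2^10 = 1/2^10
|error| ≤ 0.0009765625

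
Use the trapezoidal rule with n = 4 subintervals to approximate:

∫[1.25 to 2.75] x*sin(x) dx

f(x) = x*sin(x)
a = 1.25, b = 2.75, n = 4
h = (b - a)/n = 0.375000

Trapezoidal rule: (h/2)[f(x₀) + 2f(x₁) + 2f(x₂) + ... + f(xₙ)]

x_0 = 1.2500, f(x_0) = 1.186231, coefficient = 1
x_1 = 1.6250, f(x_1) = 1.622613, coefficient = 2
x_2 = 2.0000, f(x_2) = 1.818595, coefficient = 2
x_3 = 2.3750, f(x_3) = 1.647502, coefficient = 2
x_4 = 2.7500, f(x_4) = 1.049568, coefficient = 1

I ≈ (0.375000/2) × 12.413219 = 2.327479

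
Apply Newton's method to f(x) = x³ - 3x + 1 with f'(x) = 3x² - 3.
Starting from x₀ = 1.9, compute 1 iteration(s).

f(x) = x³ - 3x + 1
f'(x) = 3x² - 3
x₀ = 1.9

Newton-Raphson formula: x_{n+1} = x_n - f(x_n)/f'(x_n)

Iteration 1:
  f(1.900000) = 2.159000
  f'(1.900000) = 7.830000
  x_1 = 1.900000 - 2.159000/7.830000 = 1.624266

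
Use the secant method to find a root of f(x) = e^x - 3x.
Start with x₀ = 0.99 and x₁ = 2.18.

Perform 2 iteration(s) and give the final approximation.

f(x) = e^x - 3x
x₀ = 0.99, x₁ = 2.18

Secant formula: x_{n+1} = x_n - f(x_n)(x_n - x_{n-1})/(f(x_n) - f(x_{n-1}))

Iteration 1:
  f(0.990000) = -0.278766
  f(2.180000) = 2.306306
  x_2 = 2.180000 - 2.306306×(2.180000 - 0.990000)/(2.306306 - (-0.278766))
       = 1.118326
Iteration 2:
  f(2.180000) = 2.306306
  f(1.118326) = -0.295250
  x_3 = 1.118326 - (-0.295250)×(1.118326 - 2.180000)/(-0.295250 - 2.306306)
       = 1.238815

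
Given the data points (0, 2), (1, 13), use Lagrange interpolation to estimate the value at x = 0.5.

Lagrange interpolation formula:
P(x) = Σ yᵢ × Lᵢ(x)
where Lᵢ(x) = Π_{j≠i} (x - xⱼ)/(xᵢ - xⱼ)

L_0(0.5) = (0.5 - 1)/(0 - 1) = 0.500000
L_1(0.5) = (0.5 - 0)/(1 - 0) = 0.500000

P(0.5) = 2×L_0(0.5) + 13×L_1(0.5)
P(0.5) = 7.500000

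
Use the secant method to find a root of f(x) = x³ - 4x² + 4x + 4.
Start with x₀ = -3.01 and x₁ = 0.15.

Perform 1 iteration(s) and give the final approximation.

f(x) = x³ - 4x² + 4x + 4
x₀ = -3.01, x₁ = 0.15

Secant formula: x_{n+1} = x_n - f(x_n)(x_n - x_{n-1})/(f(x_n) - f(x_{n-1}))

Iteration 1:
  f(-3.010000) = -71.551301
  f(0.150000) = 4.513375
  x_2 = 0.150000 - 4.513375×(0.150000 - (-3.010000))/(4.513375 - (-71.551301))
       = -0.037502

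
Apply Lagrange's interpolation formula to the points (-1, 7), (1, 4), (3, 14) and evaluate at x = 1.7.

Lagrange interpolation formula:
P(x) = Σ yᵢ × Lᵢ(x)
where Lᵢ(x) = Π_{j≠i} (x - xⱼ)/(xᵢ - xⱼ)

L_0(1.7) = (1.7 - 1)/(-1 - 1) × (1.7 - 3)/(-1 - 3) = -0.113750
L_1(1.7) = (1.7 - (-1))/(1 - (-1)) × (1.7 - 3)/(1 - 3) = 0.877500
L_2(1.7) = (1.7 - (-1))/(3 - (-1)) × (1.7 - 1)/(3 - 1) = 0.236250

P(1.7) = 7×L_0(1.7) + 4×L_1(1.7) + 14×L_2(1.7)
P(1.7) = 6.021250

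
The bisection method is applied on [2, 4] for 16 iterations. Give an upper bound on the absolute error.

Bisection error bound: |error| ≤ (b-a)/2^n
|error| ≤ (4 - 2)/2^16 = 2/2^16
|error| ≤ 0.0000305176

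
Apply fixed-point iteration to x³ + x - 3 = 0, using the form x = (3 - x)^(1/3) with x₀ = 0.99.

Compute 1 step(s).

Equation: x³ + x - 3 = 0
Fixed-point form: x = (3 - x)^(1/3)
x₀ = 0.99

x_1 = g(0.990000) = 1.262017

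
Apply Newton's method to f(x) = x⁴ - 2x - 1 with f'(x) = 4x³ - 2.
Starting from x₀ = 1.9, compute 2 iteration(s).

f(x) = x⁴ - 2x - 1
f'(x) = 4x³ - 2
x₀ = 1.9

Newton-Raphson formula: x_{n+1} = x_n - f(x_n)/f'(x_n)

Iteration 1:
  f(1.900000) = 8.232100
  f'(1.900000) = 25.436000
  x_1 = 1.900000 - 8.232100/25.436000 = 1.576360
Iteration 2:
  f(1.576360) = 2.022066
  f'(1.576360) = 13.668465
  x_2 = 1.576360 - 2.022066/13.668465 = 1.428424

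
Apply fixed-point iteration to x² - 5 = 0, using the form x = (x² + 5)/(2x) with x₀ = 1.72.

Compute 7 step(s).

Equation: x² - 5 = 0
Fixed-point form: x = (x² + 5)/(2x)
x₀ = 1.72

x_1 = g(1.720000) = 2.313488
x_2 = g(2.313488) = 2.237363
x_3 = g(2.237363) = 2.236068
x_4 = g(2.236068) = 2.236068
x_5 = g(2.236068) = 2.236068
x_6 = g(2.236068) = 2.236068
x_7 = g(2.236068) = 2.236068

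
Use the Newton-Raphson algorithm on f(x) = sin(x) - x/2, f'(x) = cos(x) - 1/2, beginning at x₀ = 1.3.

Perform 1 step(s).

f(x) = sin(x) - x/2
f'(x) = cos(x) - 1/2
x₀ = 1.3

Newton-Raphson formula: x_{n+1} = x_n - f(x_n)/f'(x_n)

Iteration 1:
  f(1.300000) = 0.313558
  f'(1.300000) = -0.232501
  x_1 = 1.300000 - 0.313558/(-0.232501) = 2.648631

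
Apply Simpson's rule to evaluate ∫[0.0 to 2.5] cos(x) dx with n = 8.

f(x) = cos(x)
a = 0.0, b = 2.5, n = 8
h = (b - a)/n = 0.312500

Simpson's rule: (h/3)[f(x₀) + 4f(x₁) + 2f(x₂) + ... + f(xₙ)]

x_0 = 0.0000, f(x_0) = 1.000000, coefficient = 1
x_1 = 0.3125, f(x_1) = 0.951568, coefficient = 4
x_2 = 0.6250, f(x_2) = 0.810963, coefficient = 2
x_3 = 0.9375, f(x_3) = 0.591805, coefficient = 4
x_4 = 1.2500, f(x_4) = 0.315322, coefficient = 2
x_5 = 1.5625, f(x_5) = 0.008296, coefficient = 4
x_6 = 1.8750, f(x_6) = -0.299534, coefficient = 2
x_7 = 2.1875, f(x_7) = -0.578349, coefficient = 4
x_8 = 2.5000, f(x_8) = -0.801144, coefficient = 1

I ≈ (0.312500/3) × 5.745641 = 0.598504
Exact value: 0.598472
Error: 0.000032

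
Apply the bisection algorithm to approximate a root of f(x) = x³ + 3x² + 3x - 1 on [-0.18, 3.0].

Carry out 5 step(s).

f(x) = x³ + 3x² + 3x - 1
Initial interval: [-0.18, 3.0]

Iteration 1:
  c_1 = (-0.180000 + 3.000000)/2 = 1.410000
  f(c_1) = f(1.410000) = 11.997521
  f(a) × f(c) < 0, new interval: [-0.180000, 1.410000]
Iteration 2:
  c_2 = (-0.180000 + 1.410000)/2 = 0.615000
  f(c_2) = f(0.615000) = 2.212283
  f(a) × f(c) < 0, new interval: [-0.180000, 0.615000]
Iteration 3:
  c_3 = (-0.180000 + 0.615000)/2 = 0.217500
  f(c_3) = f(0.217500) = -0.195292
  f(a) × f(c) ≥ 0, new interval: [0.217500, 0.615000]
Iteration 4:
  c_4 = (0.217500 + 0.615000)/2 = 0.416250
  f(c_4) = f(0.416250) = 0.840663
  f(a) × f(c) < 0, new interval: [0.217500, 0.416250]
Iteration 5:
  c_5 = (0.217500 + 0.416250)/2 = 0.316875
  f(c_5) = f(0.316875) = 0.283672
  f(a) × f(c) < 0, new interval: [0.217500, 0.316875]

After 5 iteration(s), the approximation is c_5 = 0.316875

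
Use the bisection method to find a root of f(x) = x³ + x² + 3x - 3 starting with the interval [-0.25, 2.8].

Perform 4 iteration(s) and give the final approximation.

f(x) = x³ + x² + 3x - 3
Initial interval: [-0.25, 2.8]

Iteration 1:
  c_1 = (-0.250000 + 2.800000)/2 = 1.275000
  f(c_1) = f(1.275000) = 4.523297
  f(a) × f(c) < 0, new interval: [-0.250000, 1.275000]
Iteration 2:
  c_2 = (-0.250000 + 1.275000)/2 = 0.512500
  f(c_2) = f(0.512500) = -1.065232
  f(a) × f(c) ≥ 0, new interval: [0.512500, 1.275000]
Iteration 3:
  c_3 = (0.512500 + 1.275000)/2 = 0.893750
  f(c_3) = f(0.893750) = 1.193957
  f(a) × f(c) < 0, new interval: [0.512500, 0.893750]
Iteration 4:
  c_4 = (0.512500 + 0.893750)/2 = 0.703125
  f(c_4) = f(0.703125) = -0.048626
  f(a) × f(c) ≥ 0, new interval: [0.703125, 0.893750]

After 4 iteration(s), the approximation is c_4 = 0.703125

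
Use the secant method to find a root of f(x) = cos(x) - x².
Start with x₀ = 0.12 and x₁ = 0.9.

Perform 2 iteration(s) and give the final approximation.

f(x) = cos(x) - x²
x₀ = 0.12, x₁ = 0.9

Secant formula: x_{n+1} = x_n - f(x_n)(x_n - x_{n-1})/(f(x_n) - f(x_{n-1}))

Iteration 1:
  f(0.120000) = 0.978409
  f(0.900000) = -0.188390
  x_2 = 0.900000 - (-0.188390)×(0.900000 - 0.120000)/(-0.188390 - 0.978409)
       = 0.774062
Iteration 2:
  f(0.900000) = -0.188390
  f(0.774062) = 0.115905
  x_3 = 0.774062 - 0.115905×(0.774062 - 0.900000)/(0.115905 - (-0.188390))
       = 0.822031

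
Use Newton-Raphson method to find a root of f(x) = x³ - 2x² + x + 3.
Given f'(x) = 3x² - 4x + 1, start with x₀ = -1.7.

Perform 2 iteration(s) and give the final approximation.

f(x) = x³ - 2x² + x + 3
f'(x) = 3x² - 4x + 1
x₀ = -1.7

Newton-Raphson formula: x_{n+1} = x_n - f(x_n)/f'(x_n)

Iteration 1:
  f(-1.700000) = -9.393000
  f'(-1.700000) = 16.470000
  x_1 = -1.700000 - (-9.393000)/16.470000 = -1.129690
Iteration 2:
  f(-1.129690) = -2.123802
  f'(-1.129690) = 9.347362
  x_2 = -1.129690 - (-2.123802)/9.347362 = -0.902482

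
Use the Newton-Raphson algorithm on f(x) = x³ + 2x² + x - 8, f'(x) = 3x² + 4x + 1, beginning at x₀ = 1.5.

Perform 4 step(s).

f(x) = x³ + 2x² + x - 8
f'(x) = 3x² + 4x + 1
x₀ = 1.5

Newton-Raphson formula: x_{n+1} = x_n - f(x_n)/f'(x_n)

Iteration 1:
  f(1.500000) = 1.375000
  f'(1.500000) = 13.750000
  x_1 = 1.500000 - 1.375000/13.750000 = 1.400000
Iteration 2:
  f(1.400000) = 0.064000
  f'(1.400000) = 12.480000
  x_2 = 1.400000 - 0.064000/12.480000 = 1.394872
Iteration 3:
  f(1.394872) = 0.000163
  f'(1.394872) = 12.416489
  x_3 = 1.394872 - 0.000163/12.416489 = 1.394859
Iteration 4:
  f(1.394859) = 0.000000
  f'(1.394859) = 12.416327
  x_4 = 1.394859 - 0.000000/12.416327 = 1.394859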